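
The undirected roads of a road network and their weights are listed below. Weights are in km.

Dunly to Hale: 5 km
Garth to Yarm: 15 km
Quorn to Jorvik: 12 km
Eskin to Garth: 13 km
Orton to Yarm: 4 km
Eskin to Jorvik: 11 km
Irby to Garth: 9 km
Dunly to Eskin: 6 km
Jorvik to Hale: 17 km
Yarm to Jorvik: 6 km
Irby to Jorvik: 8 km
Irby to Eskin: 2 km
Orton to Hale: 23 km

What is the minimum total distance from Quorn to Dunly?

Shortest distances from Quorn:
Quorn: 0
Jorvik: 12  (via Quorn)
Yarm: 18  (via Jorvik)
Irby: 20  (via Jorvik)
Orton: 22  (via Yarm)
Eskin: 22  (via Irby)
Dunly: 28  (via Eskin)
Shortest route: Quorn–Jorvik–Irby–Eskin–Dunly = 28 km.

28 km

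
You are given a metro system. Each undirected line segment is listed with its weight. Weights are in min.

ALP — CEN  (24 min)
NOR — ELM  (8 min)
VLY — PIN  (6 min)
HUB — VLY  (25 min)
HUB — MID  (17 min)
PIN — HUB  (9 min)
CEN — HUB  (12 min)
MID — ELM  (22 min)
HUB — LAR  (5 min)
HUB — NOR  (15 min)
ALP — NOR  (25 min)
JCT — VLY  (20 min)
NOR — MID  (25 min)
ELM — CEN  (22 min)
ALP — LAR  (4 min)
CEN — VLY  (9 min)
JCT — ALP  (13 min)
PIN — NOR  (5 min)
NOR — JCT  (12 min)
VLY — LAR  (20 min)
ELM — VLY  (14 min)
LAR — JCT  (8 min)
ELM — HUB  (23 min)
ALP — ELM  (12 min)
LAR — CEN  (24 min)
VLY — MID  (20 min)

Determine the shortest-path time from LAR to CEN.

Compare a few routes:
LAR → CEN: 24 = 24
LAR → ALP → CEN: 4+24 = 28
LAR → HUB → CEN: 5+12 = 17
The minimum is 17 min via LAR → HUB → CEN.

17 min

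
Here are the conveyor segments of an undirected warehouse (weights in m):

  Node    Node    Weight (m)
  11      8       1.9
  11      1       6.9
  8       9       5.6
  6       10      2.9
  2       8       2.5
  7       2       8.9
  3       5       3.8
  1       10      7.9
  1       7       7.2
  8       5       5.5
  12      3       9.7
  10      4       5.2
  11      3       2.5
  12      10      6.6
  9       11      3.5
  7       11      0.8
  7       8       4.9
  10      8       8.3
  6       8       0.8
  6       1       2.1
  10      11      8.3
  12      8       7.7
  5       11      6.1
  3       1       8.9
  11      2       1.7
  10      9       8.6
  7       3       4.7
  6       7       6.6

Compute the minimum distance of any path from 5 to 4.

Settle nodes by increasing distance from 5:
5: 0
3: 3.8  (via 5)
8: 5.5  (via 5)
11: 6.1  (via 5)
6: 6.3  (via 8)
7: 6.9  (via 11)
2: 7.8  (via 11)
1: 8.4  (via 6)
10: 9.2  (via 6)
9: 9.6  (via 11)
12: 13.2  (via 8)
4: 14.4  (via 10)
Shortest route: 5–8–6–10–4 = 14.4 m.

14.4 m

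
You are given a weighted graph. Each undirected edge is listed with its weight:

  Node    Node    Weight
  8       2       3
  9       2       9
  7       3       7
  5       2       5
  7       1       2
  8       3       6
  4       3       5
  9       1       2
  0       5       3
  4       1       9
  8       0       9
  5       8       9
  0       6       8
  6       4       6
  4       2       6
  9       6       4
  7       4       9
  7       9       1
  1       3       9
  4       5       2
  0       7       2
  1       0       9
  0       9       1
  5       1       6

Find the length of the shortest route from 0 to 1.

3

Enumerating some paths:
0–9–1: 1+2 = 3
0–9–7–1: 1+1+2 = 4
Cheapest is 0–9–1 at 3.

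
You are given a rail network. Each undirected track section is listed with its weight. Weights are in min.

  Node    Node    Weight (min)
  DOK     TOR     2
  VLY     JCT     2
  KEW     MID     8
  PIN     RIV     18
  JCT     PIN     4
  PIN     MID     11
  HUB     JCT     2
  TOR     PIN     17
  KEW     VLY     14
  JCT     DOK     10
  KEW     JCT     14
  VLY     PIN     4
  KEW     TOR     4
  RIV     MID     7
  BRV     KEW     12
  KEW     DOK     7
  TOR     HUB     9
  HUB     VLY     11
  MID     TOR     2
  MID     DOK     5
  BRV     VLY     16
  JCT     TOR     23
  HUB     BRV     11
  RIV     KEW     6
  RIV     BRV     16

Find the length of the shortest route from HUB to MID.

Shortest distances from HUB:
HUB: 0
JCT: 2  (via HUB)
VLY: 4  (via JCT)
PIN: 6  (via JCT)
TOR: 9  (via HUB)
MID: 11  (via TOR)
Shortest route: HUB → TOR → MID = 11 min.

11 min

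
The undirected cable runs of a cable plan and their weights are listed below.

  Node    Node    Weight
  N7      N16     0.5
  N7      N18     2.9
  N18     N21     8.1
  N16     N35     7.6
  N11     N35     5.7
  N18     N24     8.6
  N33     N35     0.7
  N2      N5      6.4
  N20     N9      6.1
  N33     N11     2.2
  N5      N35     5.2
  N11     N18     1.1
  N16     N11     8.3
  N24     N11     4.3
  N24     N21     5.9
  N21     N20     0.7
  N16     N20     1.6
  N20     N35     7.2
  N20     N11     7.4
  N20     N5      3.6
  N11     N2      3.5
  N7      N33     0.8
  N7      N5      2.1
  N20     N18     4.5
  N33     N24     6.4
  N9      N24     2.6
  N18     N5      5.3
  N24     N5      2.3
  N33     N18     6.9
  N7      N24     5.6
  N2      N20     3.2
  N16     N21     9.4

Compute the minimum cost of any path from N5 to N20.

3.6

Compare a few routes:
N5 → N35 → N33 → N7 → N16 → N20: 5.2+0.7+0.8+0.5+1.6 = 8.8
N5 → N20: 3.6 = 3.6
N5 → N7 → N16 → N20: 2.1+0.5+1.6 = 4.2
Cheapest is N5 → N20 at 3.6.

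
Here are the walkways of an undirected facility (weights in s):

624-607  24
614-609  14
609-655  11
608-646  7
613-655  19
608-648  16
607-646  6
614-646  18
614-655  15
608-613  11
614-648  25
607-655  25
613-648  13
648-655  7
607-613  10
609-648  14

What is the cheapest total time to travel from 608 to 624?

37 s

Running Dijkstra from 608:
608: 0
646: 7  (via 608)
613: 11  (via 608)
607: 13  (via 646)
648: 16  (via 608)
655: 23  (via 648)
614: 25  (via 646)
609: 30  (via 648)
624: 37  (via 607)
Shortest route: 608 → 646 → 607 → 624 = 37 s.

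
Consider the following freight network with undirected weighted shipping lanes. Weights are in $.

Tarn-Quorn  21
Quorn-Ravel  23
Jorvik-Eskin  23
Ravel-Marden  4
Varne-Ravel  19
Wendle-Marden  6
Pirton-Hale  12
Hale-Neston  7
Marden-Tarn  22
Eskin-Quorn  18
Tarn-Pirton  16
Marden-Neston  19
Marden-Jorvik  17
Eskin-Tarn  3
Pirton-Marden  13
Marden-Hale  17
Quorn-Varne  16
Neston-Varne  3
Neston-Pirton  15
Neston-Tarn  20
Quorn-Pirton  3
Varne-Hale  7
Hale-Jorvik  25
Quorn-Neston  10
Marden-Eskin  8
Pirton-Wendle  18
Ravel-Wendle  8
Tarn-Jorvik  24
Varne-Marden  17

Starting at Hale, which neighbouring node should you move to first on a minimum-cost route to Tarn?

Compare a few routes:
Hale - Marden - Eskin - Tarn: 17+8+3 = 28
Hale - Neston - Tarn: 7+20 = 27
Hale - Pirton - Tarn: 12+16 = 28
Cheapest is Hale - Neston - Tarn at $27.
So from Hale the first move is to Neston.

Neston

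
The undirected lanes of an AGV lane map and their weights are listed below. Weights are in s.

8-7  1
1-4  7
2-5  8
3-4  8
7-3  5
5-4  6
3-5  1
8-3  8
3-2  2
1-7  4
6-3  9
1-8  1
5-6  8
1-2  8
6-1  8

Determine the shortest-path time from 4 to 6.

14 s

Compare a few routes:
4–5–6: 6+8 = 14
4–1–6: 7+8 = 15
4–5–3–6: 6+1+9 = 16
The minimum is 14 s via 4–5–6.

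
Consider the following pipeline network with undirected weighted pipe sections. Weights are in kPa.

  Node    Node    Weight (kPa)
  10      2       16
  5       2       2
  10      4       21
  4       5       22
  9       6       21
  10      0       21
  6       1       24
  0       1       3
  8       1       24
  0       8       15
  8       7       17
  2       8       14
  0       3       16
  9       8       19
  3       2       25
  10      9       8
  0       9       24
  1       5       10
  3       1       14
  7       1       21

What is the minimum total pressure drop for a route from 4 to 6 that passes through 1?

56 kPa

Shortest 4→1: 4–5–1 = 32
Shortest 1→6: 1–6 = 24
Total via 1: 32 + 24 = 56 kPa.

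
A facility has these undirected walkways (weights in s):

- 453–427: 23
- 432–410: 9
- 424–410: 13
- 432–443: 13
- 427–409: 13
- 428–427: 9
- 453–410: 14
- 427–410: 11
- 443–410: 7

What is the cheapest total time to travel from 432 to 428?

29 s

Shortest distances from 432:
432: 0
410: 9  (via 432)
443: 13  (via 432)
427: 20  (via 410)
424: 22  (via 410)
453: 23  (via 410)
428: 29  (via 427)
Shortest route: 432–410–427–428 = 29 s.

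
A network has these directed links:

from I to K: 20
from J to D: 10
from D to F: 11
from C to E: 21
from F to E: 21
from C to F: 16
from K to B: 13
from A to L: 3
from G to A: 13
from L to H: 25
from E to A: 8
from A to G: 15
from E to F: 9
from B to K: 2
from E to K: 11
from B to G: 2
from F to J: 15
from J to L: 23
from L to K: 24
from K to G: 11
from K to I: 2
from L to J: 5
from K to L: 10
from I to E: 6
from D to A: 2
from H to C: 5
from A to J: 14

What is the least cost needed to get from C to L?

Shortest distances from C:
C: 0
F: 16  (via C)
E: 21  (via C)
A: 29  (via E)
J: 31  (via F)
K: 32  (via E)
L: 32  (via A)
Shortest route: C → E → A → L = 32.

32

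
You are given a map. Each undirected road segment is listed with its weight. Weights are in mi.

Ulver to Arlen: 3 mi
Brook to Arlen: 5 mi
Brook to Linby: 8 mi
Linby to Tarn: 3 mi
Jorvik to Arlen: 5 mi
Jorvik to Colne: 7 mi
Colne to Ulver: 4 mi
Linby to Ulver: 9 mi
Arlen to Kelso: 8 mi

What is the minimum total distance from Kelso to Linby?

Candidate routes:
Kelso - Arlen - Brook - Linby: 8+5+8 = 21
Kelso - Arlen - Jorvik - Colne - Ulver - Linby: 8+5+7+4+9 = 33
Kelso - Arlen - Ulver - Linby: 8+3+9 = 20
Cheapest is Kelso - Arlen - Ulver - Linby at 20 mi.

20 mi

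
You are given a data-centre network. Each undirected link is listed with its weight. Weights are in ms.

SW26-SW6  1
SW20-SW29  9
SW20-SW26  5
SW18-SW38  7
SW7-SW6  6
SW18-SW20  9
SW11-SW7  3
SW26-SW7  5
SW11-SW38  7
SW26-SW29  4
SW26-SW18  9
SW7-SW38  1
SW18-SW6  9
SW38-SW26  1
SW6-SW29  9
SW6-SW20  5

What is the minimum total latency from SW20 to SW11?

Enumerating some paths:
SW20–SW26–SW38–SW11: 5+1+7 = 13
SW20–SW26–SW7–SW11: 5+5+3 = 13
SW20–SW6–SW26–SW38–SW7–SW11: 5+1+1+1+3 = 11
SW20–SW26–SW38–SW7–SW11: 5+1+1+3 = 10
Cheapest is SW20–SW26–SW38–SW7–SW11 at 10 ms.

10 ms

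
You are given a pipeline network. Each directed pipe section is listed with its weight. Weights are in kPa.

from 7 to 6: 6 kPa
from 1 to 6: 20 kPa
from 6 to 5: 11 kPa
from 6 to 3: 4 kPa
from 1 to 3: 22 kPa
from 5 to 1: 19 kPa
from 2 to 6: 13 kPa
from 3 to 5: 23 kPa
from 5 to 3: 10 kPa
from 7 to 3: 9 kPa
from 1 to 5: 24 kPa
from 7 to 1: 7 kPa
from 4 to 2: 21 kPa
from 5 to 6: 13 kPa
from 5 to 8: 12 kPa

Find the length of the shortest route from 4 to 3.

38 kPa

Candidate routes:
4–2–6–3: 21+13+4 = 38
4–2–6–5–3: 21+13+11+10 = 55
4–2–6–5–1–3: 21+13+11+19+22 = 86
The minimum is 38 kPa via 4–2–6–3.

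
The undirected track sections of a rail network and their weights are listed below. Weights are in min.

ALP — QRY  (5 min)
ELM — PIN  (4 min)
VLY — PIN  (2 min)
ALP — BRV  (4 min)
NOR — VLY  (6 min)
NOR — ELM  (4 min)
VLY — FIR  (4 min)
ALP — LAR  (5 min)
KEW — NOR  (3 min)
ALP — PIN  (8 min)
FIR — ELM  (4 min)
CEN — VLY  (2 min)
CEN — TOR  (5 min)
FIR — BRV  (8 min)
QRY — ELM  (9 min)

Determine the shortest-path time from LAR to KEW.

Compare a few routes:
LAR → ALP → PIN → VLY → NOR → KEW: 5+8+2+6+3 = 24
LAR → ALP → BRV → FIR → ELM → NOR → KEW: 5+4+8+4+4+3 = 28
LAR → ALP → QRY → ELM → NOR → KEW: 5+5+9+4+3 = 26
The minimum is 24 min via LAR → ALP → PIN → VLY → NOR → KEW.

24 min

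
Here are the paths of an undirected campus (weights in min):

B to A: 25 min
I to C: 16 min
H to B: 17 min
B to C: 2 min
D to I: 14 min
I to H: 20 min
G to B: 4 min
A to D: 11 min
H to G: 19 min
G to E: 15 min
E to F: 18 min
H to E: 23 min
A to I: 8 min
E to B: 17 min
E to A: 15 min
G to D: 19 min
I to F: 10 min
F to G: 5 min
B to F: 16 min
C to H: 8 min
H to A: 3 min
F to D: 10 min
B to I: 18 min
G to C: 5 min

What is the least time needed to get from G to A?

Compare a few routes:
G–B–C–H–A: 4+2+8+3 = 17
G–C–H–A: 5+8+3 = 16
Cheapest is G–C–H–A at 16 min.

16 min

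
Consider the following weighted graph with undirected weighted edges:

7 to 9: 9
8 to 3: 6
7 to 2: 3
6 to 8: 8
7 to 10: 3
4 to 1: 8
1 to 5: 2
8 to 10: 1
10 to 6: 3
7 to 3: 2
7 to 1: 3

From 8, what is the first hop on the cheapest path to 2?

Compare a few routes:
8 → 10 → 7 → 2: 1+3+3 = 7
8 → 6 → 10 → 7 → 2: 8+3+3+3 = 17
8 → 3 → 7 → 2: 6+2+3 = 11
The minimum is 7 via 8 → 10 → 7 → 2.
So from 8 the first move is to 10.

10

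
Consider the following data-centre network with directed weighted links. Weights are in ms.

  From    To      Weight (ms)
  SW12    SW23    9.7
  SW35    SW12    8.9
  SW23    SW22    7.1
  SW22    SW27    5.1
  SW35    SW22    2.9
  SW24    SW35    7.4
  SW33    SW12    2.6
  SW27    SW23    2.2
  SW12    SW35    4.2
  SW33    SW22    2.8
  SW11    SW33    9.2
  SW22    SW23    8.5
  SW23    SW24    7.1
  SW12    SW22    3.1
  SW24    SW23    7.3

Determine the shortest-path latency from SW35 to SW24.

17.3 ms

Settle nodes by increasing distance from SW35:
SW35: 0
SW22: 2.9  (via SW35)
SW27: 8  (via SW22)
SW12: 8.9  (via SW35)
SW23: 10.2  (via SW27)
SW24: 17.3  (via SW23)
Shortest route: SW35 → SW22 → SW27 → SW23 → SW24 = 17.3 ms.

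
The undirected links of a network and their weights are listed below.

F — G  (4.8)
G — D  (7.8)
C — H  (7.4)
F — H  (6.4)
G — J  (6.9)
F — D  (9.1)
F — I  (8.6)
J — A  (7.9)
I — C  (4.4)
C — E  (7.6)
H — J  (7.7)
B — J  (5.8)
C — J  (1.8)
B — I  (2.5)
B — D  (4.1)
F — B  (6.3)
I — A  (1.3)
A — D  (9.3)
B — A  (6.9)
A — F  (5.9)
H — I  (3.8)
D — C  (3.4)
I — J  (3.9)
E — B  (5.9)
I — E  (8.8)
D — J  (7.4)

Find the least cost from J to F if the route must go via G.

11.7

Best J to G: J–G costing 6.9
Shortest G→F: G–F = 4.8
Total via G: 6.9 + 4.8 = 11.7.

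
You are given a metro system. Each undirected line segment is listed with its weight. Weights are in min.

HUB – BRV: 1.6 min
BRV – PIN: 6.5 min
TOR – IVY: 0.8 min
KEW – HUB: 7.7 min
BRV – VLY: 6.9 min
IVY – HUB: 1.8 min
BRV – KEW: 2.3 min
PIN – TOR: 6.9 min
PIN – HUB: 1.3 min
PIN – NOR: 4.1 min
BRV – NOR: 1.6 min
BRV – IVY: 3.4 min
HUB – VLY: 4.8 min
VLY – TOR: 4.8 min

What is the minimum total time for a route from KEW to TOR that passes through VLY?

Shortest KEW→VLY: KEW → BRV → HUB → VLY = 8.7
Best VLY to TOR: VLY → TOR costing 4.8
Total via VLY: 8.7 + 4.8 = 13.5 min.

13.5 min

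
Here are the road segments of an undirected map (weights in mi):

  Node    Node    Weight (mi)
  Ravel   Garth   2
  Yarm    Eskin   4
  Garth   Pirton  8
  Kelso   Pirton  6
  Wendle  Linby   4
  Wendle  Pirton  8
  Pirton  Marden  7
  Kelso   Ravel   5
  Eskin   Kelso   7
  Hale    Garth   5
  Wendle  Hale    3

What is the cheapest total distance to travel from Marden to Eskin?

Shortest distances from Marden:
Marden: 0
Pirton: 7  (via Marden)
Kelso: 13  (via Pirton)
Garth: 15  (via Pirton)
Wendle: 15  (via Pirton)
Ravel: 17  (via Garth)
Hale: 18  (via Wendle)
Linby: 19  (via Wendle)
Eskin: 20  (via Kelso)
Shortest route: Marden–Pirton–Kelso–Eskin = 20 mi.

20 mi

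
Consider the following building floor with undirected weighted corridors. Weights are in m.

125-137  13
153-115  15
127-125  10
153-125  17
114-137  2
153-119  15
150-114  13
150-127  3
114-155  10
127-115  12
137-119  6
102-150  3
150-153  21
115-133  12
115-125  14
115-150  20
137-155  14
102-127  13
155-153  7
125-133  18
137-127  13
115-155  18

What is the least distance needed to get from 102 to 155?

26 m

Compare a few routes:
102–150–127–137–114–155: 3+3+13+2+10 = 31
102–150–114–155: 3+13+10 = 26
102–150–153–155: 3+21+7 = 31
Cheapest is 102–150–114–155 at 26 m.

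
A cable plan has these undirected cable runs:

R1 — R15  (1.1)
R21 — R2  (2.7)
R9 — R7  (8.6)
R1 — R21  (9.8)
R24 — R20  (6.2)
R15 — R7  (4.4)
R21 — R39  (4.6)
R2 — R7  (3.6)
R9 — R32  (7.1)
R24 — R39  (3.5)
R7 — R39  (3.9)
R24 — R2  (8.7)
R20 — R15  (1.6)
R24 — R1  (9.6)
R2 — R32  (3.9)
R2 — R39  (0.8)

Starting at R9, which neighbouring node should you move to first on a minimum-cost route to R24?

R32

Compare a few routes:
R9–R32–R2–R39–R24: 7.1+3.9+0.8+3.5 = 15.3
R9–R7–R39–R24: 8.6+3.9+3.5 = 16
Cheapest is R9–R32–R2–R39–R24 at 15.3.
So from R9 the first move is to R32.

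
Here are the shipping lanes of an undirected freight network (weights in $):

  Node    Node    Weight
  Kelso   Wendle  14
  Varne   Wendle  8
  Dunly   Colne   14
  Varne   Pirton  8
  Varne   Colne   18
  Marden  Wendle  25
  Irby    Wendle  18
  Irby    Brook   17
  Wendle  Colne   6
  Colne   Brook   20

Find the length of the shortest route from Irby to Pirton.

$34

Running Dijkstra from Irby:
Irby: 0
Brook: 17  (via Irby)
Wendle: 18  (via Irby)
Colne: 24  (via Wendle)
Varne: 26  (via Wendle)
Kelso: 32  (via Wendle)
Pirton: 34  (via Varne)
Shortest route: Irby–Wendle–Varne–Pirton = $34.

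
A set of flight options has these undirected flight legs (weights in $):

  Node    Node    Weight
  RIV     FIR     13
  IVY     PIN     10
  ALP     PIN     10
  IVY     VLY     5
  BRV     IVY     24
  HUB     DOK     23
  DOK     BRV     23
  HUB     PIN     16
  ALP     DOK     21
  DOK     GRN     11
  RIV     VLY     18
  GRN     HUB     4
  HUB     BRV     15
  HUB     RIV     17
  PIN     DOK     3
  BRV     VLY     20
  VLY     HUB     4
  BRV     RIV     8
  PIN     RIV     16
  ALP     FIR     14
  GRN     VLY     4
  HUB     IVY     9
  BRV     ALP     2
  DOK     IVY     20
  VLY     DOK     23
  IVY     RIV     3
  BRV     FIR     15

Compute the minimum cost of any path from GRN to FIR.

$25

Running Dijkstra from GRN:
GRN: 0
HUB: 4  (via GRN)
VLY: 4  (via GRN)
IVY: 9  (via VLY)
DOK: 11  (via GRN)
RIV: 12  (via IVY)
PIN: 14  (via DOK)
BRV: 19  (via HUB)
ALP: 21  (via BRV)
FIR: 25  (via RIV)
Shortest route: GRN → VLY → IVY → RIV → FIR = $25.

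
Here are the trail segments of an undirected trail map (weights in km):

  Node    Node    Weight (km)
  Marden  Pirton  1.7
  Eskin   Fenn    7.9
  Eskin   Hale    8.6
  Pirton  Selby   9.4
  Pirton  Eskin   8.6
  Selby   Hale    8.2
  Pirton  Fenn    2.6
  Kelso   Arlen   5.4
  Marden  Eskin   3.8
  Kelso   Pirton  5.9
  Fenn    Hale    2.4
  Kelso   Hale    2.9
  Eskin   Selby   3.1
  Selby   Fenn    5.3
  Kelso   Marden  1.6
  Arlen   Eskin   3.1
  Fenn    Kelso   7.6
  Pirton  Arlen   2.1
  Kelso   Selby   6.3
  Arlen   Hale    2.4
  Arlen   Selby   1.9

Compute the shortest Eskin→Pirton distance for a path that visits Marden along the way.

Best Eskin to Marden: Eskin–Marden costing 3.8
Shortest Marden→Pirton: Marden–Pirton = 1.7
Total via Marden: 3.8 + 1.7 = 5.5 km.

5.5 km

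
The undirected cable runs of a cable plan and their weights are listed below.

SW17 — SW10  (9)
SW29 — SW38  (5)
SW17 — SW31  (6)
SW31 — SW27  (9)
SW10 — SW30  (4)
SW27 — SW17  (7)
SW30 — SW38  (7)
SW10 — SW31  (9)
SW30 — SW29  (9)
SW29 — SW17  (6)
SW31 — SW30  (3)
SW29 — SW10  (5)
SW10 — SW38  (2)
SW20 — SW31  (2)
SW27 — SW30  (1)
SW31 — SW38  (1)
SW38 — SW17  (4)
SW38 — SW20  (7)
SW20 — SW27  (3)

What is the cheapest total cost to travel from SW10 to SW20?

5

Settle nodes by increasing distance from SW10:
SW10: 0
SW38: 2  (via SW10)
SW31: 3  (via SW38)
SW30: 4  (via SW10)
SW29: 5  (via SW10)
SW27: 5  (via SW30)
SW20: 5  (via SW31)
Shortest route: SW10–SW38–SW31–SW20 = 5.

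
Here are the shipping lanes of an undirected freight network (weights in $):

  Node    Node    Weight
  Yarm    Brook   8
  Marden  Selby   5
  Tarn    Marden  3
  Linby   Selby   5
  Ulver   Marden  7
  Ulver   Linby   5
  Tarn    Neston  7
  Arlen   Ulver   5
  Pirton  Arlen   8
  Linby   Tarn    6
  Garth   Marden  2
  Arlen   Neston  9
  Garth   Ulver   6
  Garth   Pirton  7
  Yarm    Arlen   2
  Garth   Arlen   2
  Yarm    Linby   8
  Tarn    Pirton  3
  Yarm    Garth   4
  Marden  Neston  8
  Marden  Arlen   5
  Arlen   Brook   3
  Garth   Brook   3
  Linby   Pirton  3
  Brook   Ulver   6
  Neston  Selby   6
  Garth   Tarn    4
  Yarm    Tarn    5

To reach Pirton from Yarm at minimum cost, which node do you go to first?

Tarn

Compare a few routes:
Yarm → Arlen → Pirton: 2+8 = 10
Yarm → Tarn → Pirton: 5+3 = 8
Cheapest is Yarm → Tarn → Pirton at $8.
So from Yarm the first move is to Tarn.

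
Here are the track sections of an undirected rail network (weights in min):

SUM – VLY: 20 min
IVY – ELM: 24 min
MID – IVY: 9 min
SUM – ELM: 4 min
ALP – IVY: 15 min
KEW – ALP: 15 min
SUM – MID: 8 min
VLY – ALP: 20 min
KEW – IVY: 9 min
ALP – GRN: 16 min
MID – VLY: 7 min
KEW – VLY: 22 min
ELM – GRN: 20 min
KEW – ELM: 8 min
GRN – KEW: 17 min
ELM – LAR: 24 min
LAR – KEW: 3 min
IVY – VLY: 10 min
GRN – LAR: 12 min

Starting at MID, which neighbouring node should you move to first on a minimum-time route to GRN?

Compare a few routes:
MID–IVY–KEW–LAR–GRN: 9+9+3+12 = 33
MID–SUM–ELM–GRN: 8+4+20 = 32
MID–SUM–ELM–KEW–LAR–GRN: 8+4+8+3+12 = 35
Cheapest is MID–SUM–ELM–GRN at 32 min.
So from MID the first move is to SUM.

SUM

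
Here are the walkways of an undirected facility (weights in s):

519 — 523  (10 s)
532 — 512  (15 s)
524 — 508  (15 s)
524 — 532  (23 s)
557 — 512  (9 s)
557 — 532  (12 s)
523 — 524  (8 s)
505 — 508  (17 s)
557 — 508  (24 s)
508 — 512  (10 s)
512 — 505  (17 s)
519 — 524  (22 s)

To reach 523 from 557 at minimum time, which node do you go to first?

512

Enumerating some paths:
557–508–524–523: 24+15+8 = 47
557–512–508–524–523: 9+10+15+8 = 42
557–532–524–523: 12+23+8 = 43
Cheapest is 557–512–508–524–523 at 42 s.
So from 557 the first move is to 512.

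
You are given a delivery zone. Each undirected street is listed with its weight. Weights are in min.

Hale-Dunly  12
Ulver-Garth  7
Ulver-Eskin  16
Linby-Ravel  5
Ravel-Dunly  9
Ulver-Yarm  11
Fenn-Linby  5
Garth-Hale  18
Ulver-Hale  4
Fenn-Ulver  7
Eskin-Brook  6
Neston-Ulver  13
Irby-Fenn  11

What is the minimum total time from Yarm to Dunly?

27 min

Shortest distances from Yarm:
Yarm: 0
Ulver: 11  (via Yarm)
Hale: 15  (via Ulver)
Fenn: 18  (via Ulver)
Garth: 18  (via Ulver)
Linby: 23  (via Fenn)
Neston: 24  (via Ulver)
Eskin: 27  (via Ulver)
Dunly: 27  (via Hale)
Shortest route: Yarm–Ulver–Hale–Dunly = 27 min.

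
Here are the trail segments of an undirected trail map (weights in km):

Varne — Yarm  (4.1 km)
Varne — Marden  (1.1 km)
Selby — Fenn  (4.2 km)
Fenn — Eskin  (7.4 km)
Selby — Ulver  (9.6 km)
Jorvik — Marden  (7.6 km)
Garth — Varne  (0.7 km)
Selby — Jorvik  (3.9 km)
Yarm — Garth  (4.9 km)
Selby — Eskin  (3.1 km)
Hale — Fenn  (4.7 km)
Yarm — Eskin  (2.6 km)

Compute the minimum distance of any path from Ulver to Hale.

18.5 km

Settle nodes by increasing distance from Ulver:
Ulver: 0
Selby: 9.6  (via Ulver)
Eskin: 12.7  (via Selby)
Jorvik: 13.5  (via Selby)
Fenn: 13.8  (via Selby)
Yarm: 15.3  (via Eskin)
Hale: 18.5  (via Fenn)
Shortest route: Ulver → Selby → Fenn → Hale = 18.5 km.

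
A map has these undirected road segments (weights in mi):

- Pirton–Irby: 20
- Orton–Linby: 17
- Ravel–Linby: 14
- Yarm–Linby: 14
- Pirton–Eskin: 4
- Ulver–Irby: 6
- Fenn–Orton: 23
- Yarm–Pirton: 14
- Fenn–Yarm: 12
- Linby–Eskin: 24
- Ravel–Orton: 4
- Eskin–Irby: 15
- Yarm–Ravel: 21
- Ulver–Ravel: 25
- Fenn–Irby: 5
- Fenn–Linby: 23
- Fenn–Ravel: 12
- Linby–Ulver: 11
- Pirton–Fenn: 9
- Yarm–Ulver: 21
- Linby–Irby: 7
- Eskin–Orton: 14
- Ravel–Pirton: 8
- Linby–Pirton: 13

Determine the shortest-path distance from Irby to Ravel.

Running Dijkstra from Irby:
Irby: 0
Fenn: 5  (via Irby)
Ulver: 6  (via Irby)
Linby: 7  (via Irby)
Pirton: 14  (via Fenn)
Eskin: 15  (via Irby)
Ravel: 17  (via Fenn)
Shortest route: Irby–Fenn–Ravel = 17 mi.

17 mi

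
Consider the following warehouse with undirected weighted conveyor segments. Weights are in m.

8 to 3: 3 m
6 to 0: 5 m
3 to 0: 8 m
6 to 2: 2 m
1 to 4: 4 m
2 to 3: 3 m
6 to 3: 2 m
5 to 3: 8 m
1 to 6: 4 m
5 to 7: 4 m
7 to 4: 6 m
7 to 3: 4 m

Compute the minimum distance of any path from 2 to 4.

Running Dijkstra from 2:
2: 0
6: 2  (via 2)
3: 3  (via 2)
1: 6  (via 6)
8: 6  (via 3)
0: 7  (via 6)
7: 7  (via 3)
4: 10  (via 1)
Shortest route: 2–6–1–4 = 10 m.

10 m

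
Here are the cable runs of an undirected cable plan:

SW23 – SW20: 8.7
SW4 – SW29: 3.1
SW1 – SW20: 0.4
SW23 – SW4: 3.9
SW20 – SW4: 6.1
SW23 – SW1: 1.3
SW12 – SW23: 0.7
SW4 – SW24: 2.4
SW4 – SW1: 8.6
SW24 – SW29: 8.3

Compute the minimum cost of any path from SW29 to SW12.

Enumerating some paths:
SW29 - SW4 - SW23 - SW12: 3.1+3.9+0.7 = 7.7
SW29 - SW4 - SW20 - SW1 - SW23 - SW12: 3.1+6.1+0.4+1.3+0.7 = 11.6
SW29 - SW4 - SW1 - SW23 - SW12: 3.1+8.6+1.3+0.7 = 13.7
SW29 - SW24 - SW4 - SW23 - SW12: 8.3+2.4+3.9+0.7 = 15.3
Cheapest is SW29 - SW4 - SW23 - SW12 at 7.7.

7.7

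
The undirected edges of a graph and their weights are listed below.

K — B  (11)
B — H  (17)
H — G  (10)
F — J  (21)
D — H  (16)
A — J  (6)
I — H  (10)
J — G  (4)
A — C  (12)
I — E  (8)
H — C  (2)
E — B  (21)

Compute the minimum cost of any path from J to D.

Settle nodes by increasing distance from J:
J: 0
G: 4  (via J)
A: 6  (via J)
H: 14  (via G)
C: 16  (via H)
F: 21  (via J)
I: 24  (via H)
D: 30  (via H)
Shortest route: J–G–H–D = 30.

30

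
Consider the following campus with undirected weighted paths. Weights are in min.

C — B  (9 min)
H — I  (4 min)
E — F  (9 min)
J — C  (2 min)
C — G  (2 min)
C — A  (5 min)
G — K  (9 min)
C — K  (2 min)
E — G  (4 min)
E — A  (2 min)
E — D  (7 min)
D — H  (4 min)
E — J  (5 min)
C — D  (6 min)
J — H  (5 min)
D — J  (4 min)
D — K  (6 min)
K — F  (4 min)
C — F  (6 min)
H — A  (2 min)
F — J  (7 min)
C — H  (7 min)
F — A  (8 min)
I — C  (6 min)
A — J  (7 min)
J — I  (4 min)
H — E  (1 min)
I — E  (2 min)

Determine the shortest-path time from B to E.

15 min

Compare a few routes:
B - C - J - E: 9+2+5 = 16
B - C - A - E: 9+5+2 = 16
B - C - G - E: 9+2+4 = 15
Cheapest is B - C - G - E at 15 min.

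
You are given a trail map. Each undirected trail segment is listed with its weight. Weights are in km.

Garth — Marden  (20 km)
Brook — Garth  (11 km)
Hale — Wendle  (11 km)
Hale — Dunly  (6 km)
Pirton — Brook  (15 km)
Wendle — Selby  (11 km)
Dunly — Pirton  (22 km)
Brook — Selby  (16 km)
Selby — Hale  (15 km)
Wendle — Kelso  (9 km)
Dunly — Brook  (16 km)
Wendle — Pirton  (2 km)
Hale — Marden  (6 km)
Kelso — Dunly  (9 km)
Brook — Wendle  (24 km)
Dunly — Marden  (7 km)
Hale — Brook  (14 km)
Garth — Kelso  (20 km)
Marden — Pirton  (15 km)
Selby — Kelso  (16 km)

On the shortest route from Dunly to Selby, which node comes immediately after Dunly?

Hale

Enumerating some paths:
Dunly → Marden → Hale → Selby: 7+6+15 = 28
Dunly → Hale → Selby: 6+15 = 21
Dunly → Hale → Wendle → Selby: 6+11+11 = 28
Dunly → Kelso → Selby: 9+16 = 25
The minimum is 21 km via Dunly → Hale → Selby.
So from Dunly the first move is to Hale.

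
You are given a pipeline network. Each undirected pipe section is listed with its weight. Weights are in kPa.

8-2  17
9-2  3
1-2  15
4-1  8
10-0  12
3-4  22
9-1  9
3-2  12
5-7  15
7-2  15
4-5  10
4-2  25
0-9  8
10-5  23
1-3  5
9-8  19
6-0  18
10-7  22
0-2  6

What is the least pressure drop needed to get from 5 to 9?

Shortest distances from 5:
5: 0
4: 10  (via 5)
7: 15  (via 5)
1: 18  (via 4)
3: 23  (via 1)
10: 23  (via 5)
9: 27  (via 1)
Shortest route: 5–4–1–9 = 27 kPa.

27 kPa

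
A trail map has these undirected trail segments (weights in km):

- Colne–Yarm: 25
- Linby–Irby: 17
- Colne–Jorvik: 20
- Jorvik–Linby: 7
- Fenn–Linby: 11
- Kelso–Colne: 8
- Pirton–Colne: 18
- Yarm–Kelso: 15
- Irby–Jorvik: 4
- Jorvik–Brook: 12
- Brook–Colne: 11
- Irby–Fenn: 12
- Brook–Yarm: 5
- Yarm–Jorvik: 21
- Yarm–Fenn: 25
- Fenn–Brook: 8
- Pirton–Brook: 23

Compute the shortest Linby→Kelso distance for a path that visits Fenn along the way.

Best Linby to Fenn: Linby → Fenn costing 11
Best Fenn to Kelso: Fenn → Brook → Colne → Kelso costing 27
Total via Fenn: 11 + 27 = 38 km.

38 km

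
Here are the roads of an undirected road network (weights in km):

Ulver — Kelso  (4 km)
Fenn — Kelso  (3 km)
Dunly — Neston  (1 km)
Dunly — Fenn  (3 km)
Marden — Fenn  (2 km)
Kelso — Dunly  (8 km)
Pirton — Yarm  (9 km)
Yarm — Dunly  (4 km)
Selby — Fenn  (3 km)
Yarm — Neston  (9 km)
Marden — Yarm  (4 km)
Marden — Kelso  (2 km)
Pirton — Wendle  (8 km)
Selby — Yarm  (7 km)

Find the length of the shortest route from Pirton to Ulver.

Running Dijkstra from Pirton:
Pirton: 0
Wendle: 8  (via Pirton)
Yarm: 9  (via Pirton)
Marden: 13  (via Yarm)
Dunly: 13  (via Yarm)
Neston: 14  (via Dunly)
Fenn: 15  (via Marden)
Kelso: 15  (via Marden)
Selby: 16  (via Yarm)
Ulver: 19  (via Kelso)
Shortest route: Pirton–Yarm–Marden–Kelso–Ulver = 19 km.

19 km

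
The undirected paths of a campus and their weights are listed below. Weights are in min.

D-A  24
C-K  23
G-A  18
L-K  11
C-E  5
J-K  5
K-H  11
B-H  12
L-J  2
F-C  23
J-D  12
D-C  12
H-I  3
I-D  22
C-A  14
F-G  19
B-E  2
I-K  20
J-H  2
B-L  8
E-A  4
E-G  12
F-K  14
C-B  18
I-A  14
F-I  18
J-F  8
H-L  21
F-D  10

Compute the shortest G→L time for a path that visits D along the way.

Best G to D: G–E–C–D costing 29
Best D to L: D–J–L costing 14
Total via D: 29 + 14 = 43 min.

43 min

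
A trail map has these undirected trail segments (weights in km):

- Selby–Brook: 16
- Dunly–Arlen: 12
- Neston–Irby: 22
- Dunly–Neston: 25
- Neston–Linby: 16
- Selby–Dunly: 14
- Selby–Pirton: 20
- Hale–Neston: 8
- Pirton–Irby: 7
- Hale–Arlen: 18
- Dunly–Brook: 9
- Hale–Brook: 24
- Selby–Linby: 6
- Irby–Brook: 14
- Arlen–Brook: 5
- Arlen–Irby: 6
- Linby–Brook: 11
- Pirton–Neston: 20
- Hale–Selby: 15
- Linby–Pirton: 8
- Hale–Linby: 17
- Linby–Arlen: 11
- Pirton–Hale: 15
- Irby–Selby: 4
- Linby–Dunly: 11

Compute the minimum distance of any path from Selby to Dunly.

14 km

Compare a few routes:
Selby–Linby–Dunly: 6+11 = 17
Selby–Dunly: 14 = 14
The minimum is 14 km via Selby–Dunly.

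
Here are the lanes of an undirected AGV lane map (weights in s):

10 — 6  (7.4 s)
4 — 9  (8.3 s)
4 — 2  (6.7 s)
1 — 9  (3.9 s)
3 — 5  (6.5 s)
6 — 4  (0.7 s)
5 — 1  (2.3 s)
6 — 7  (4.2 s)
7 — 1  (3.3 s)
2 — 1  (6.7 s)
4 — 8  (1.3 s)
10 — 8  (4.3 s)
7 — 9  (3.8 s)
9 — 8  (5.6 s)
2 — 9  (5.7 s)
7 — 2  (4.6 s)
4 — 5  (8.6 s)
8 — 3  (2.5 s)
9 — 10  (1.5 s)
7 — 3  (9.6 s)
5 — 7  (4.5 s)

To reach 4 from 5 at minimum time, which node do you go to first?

4

Candidate routes:
5 → 1 → 7 → 6 → 4: 2.3+3.3+4.2+0.7 = 10.5
5 → 3 → 8 → 4: 6.5+2.5+1.3 = 10.3
5 → 4: 8.6 = 8.6
5 → 7 → 6 → 4: 4.5+4.2+0.7 = 9.4
The minimum is 8.6 s via 5 → 4.
So from 5 the first move is to 4.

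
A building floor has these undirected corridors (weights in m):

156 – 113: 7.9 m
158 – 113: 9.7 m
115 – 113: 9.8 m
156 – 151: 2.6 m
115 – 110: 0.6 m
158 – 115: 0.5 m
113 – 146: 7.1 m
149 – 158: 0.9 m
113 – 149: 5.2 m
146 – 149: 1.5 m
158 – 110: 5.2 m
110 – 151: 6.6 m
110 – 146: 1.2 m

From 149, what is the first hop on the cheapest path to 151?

Compare a few routes:
149 → 113 → 156 → 151: 5.2+7.9+2.6 = 15.7
149 → 158 → 115 → 110 → 151: 0.9+0.5+0.6+6.6 = 8.6
149 → 158 → 110 → 151: 0.9+5.2+6.6 = 12.7
149 → 146 → 110 → 151: 1.5+1.2+6.6 = 9.3
Cheapest is 149 → 158 → 115 → 110 → 151 at 8.6 m.
So from 149 the first move is to 158.

158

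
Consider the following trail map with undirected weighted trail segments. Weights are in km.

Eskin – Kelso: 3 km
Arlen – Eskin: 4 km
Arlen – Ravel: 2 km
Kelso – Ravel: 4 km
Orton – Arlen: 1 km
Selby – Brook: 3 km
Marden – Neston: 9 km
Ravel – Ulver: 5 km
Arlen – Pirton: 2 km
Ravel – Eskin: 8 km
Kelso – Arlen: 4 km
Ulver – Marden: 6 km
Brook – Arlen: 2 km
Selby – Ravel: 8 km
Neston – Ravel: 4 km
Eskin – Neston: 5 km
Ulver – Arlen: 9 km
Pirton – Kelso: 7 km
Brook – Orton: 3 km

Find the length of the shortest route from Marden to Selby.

Enumerating some paths:
Marden → Ulver → Ravel → Selby: 6+5+8 = 19
Marden → Neston → Ravel → Arlen → Brook → Selby: 9+4+2+2+3 = 20
Marden → Ulver → Ravel → Arlen → Brook → Selby: 6+5+2+2+3 = 18
The minimum is 18 km via Marden → Ulver → Ravel → Arlen → Brook → Selby.

18 km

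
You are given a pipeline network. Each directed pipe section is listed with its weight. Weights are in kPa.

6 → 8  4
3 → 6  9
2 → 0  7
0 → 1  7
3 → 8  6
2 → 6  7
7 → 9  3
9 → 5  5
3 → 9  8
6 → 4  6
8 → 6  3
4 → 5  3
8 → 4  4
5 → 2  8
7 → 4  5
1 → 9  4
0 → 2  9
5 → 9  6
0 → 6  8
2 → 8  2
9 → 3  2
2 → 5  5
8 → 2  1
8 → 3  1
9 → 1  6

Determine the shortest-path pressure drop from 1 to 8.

Enumerating some paths:
1–9–5–2–8: 4+5+8+2 = 19
1–9–5–2–6–8: 4+5+8+7+4 = 28
1–9–3–8: 4+2+6 = 12
1–9–3–6–8: 4+2+9+4 = 19
The minimum is 12 kPa via 1–9–3–8.

12 kPa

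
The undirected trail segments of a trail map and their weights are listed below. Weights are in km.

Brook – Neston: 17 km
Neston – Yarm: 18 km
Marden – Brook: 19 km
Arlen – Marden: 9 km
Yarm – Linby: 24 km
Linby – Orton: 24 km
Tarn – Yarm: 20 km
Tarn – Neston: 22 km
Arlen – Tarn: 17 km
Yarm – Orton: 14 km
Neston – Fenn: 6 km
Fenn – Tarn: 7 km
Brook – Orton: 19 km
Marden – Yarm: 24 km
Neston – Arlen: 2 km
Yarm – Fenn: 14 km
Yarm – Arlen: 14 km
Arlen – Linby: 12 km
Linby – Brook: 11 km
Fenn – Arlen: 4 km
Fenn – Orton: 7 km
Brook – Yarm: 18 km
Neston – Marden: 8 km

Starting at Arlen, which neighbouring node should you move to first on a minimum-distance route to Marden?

Enumerating some paths:
Arlen → Marden: 9 = 9
Arlen → Neston → Marden: 2+8 = 10
Arlen → Fenn → Neston → Marden: 4+6+8 = 18
The minimum is 9 km via Arlen → Marden.
So from Arlen the first move is to Marden.

Marden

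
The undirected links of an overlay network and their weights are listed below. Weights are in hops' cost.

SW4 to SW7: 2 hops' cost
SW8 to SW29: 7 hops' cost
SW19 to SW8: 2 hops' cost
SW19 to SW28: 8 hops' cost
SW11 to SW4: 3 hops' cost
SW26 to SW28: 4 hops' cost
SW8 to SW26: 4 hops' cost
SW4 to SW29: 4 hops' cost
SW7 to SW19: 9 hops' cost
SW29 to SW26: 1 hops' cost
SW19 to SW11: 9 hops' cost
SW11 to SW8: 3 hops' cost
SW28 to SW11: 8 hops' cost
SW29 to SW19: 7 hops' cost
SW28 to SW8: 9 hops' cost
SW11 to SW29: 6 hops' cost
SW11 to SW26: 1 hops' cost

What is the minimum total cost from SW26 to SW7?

6 hops' cost

Running Dijkstra from SW26:
SW26: 0
SW11: 1  (via SW26)
SW29: 1  (via SW26)
SW8: 4  (via SW26)
SW4: 4  (via SW11)
SW28: 4  (via SW26)
SW19: 6  (via SW8)
SW7: 6  (via SW4)
Shortest route: SW26 → SW11 → SW4 → SW7 = 6 hops' cost.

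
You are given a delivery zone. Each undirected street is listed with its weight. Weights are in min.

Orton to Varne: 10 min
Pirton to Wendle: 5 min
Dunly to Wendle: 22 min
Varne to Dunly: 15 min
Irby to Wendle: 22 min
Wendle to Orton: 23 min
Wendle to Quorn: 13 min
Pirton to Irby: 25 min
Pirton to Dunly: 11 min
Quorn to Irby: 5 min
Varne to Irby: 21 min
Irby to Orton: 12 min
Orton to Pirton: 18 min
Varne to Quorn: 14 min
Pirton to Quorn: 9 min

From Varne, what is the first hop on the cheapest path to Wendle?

Candidate routes:
Varne - Quorn - Pirton - Wendle: 14+9+5 = 28
Varne - Quorn - Wendle: 14+13 = 27
Varne - Dunly - Pirton - Wendle: 15+11+5 = 31
The minimum is 27 min via Varne - Quorn - Wendle.
So from Varne the first move is to Quorn.

Quorn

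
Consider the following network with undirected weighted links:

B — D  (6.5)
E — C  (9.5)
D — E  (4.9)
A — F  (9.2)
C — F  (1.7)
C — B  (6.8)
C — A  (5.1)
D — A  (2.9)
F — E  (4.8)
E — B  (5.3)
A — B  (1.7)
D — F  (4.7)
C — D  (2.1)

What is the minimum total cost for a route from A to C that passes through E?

Best A to E: A–B–E costing 7
Best E to C: E–F–C costing 6.5
Total via E: 7 + 6.5 = 13.5.

13.5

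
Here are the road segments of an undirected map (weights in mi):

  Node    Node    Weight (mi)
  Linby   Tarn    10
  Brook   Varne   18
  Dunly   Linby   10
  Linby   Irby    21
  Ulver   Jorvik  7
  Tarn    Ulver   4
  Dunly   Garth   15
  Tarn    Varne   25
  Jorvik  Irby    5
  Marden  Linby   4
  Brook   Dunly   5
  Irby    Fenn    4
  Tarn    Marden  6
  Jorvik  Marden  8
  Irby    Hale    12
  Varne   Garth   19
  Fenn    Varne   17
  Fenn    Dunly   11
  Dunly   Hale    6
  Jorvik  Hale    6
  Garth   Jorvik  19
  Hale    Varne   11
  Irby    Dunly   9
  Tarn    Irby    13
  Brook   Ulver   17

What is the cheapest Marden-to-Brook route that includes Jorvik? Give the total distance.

25 mi

Shortest Marden→Jorvik: Marden–Jorvik = 8
Best Jorvik to Brook: Jorvik–Hale–Dunly–Brook costing 17
Total via Jorvik: 8 + 17 = 25 mi.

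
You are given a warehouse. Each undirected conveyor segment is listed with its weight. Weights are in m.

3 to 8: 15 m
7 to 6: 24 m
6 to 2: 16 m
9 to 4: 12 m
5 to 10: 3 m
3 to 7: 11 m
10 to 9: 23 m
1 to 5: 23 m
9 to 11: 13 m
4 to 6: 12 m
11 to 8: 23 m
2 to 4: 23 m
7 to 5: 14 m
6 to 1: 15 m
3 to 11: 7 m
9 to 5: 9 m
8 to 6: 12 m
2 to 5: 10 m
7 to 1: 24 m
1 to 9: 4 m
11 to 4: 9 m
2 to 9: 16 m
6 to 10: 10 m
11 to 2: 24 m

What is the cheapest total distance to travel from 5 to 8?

25 m

Running Dijkstra from 5:
5: 0
10: 3  (via 5)
9: 9  (via 5)
2: 10  (via 5)
1: 13  (via 9)
6: 13  (via 10)
7: 14  (via 5)
4: 21  (via 9)
11: 22  (via 9)
3: 25  (via 7)
8: 25  (via 6)
Shortest route: 5–10–6–8 = 25 m.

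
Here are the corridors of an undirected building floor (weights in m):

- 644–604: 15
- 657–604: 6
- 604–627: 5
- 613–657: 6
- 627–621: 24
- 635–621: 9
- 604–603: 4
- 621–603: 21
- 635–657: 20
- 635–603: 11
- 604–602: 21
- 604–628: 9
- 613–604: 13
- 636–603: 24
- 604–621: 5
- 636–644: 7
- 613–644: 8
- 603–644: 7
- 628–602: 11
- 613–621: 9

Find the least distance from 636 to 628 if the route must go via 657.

36 m

Shortest 636→657: 636–644–613–657 = 21
Shortest 657→628: 657–604–628 = 15
Total via 657: 21 + 15 = 36 m.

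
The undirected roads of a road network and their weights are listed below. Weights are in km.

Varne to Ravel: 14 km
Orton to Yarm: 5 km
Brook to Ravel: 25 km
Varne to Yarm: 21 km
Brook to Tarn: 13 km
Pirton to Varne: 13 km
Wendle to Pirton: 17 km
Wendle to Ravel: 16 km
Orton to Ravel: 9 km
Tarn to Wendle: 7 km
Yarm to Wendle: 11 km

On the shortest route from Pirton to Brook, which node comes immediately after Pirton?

Enumerating some paths:
Pirton → Varne → Ravel → Brook: 13+14+25 = 52
Pirton → Wendle → Ravel → Brook: 17+16+25 = 58
Pirton → Wendle → Tarn → Brook: 17+7+13 = 37
Pirton → Varne → Ravel → Wendle → Tarn → Brook: 13+14+16+7+13 = 63
The minimum is 37 km via Pirton → Wendle → Tarn → Brook.
So from Pirton the first move is to Wendle.

Wendle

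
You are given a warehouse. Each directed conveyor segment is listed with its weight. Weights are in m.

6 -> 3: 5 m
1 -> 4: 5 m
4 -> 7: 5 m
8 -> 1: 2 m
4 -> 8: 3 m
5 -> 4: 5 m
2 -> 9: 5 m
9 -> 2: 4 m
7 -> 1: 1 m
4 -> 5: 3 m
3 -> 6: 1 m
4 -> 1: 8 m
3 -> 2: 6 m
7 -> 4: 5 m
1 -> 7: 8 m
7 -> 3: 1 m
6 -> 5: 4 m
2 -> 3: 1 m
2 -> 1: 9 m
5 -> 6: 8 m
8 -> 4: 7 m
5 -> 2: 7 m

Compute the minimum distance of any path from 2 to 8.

Candidate routes:
2 → 1 → 4 → 8: 9+5+3 = 17
2 → 3 → 6 → 5 → 4 → 8: 1+1+4+5+3 = 14
2 → 1 → 7 → 3 → 6 → 5 → 4 → 8: 9+8+1+1+4+5+3 = 31
2 → 1 → 7 → 4 → 8: 9+8+5+3 = 25
The minimum is 14 m via 2 → 3 → 6 → 5 → 4 → 8.

14 m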